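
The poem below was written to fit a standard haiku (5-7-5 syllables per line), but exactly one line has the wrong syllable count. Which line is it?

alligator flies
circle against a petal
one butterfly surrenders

The third line

Line 1: "alligator flies": 4+1 = 5 ✓
Line 2: "circle against a petal": 2+2+1+2 = 7 ✓
Line 3: "one butterfly surrenders": 1+3+3 = 7 (expected 5)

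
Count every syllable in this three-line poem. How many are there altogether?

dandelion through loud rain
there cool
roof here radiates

Line 1: "dandelion through loud rain": 4+1+1+1 = 7
Line 2: "there cool": 1+1 = 2
Line 3: "roof here radiates": 1+1+3 = 5
Total: 7 + 2 + 5 = 14

14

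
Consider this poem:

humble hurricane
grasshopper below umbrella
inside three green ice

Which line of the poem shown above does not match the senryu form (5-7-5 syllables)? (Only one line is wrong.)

Line 2

Line 1: humble(2) + hurricane(3) = 5 ✓
Line 2: grasshopper(3) + below(2) + umbrella(3) = 8 (expected 7)
Line 3: inside(2) + three(1) + green(1) + ice(1) = 5 ✓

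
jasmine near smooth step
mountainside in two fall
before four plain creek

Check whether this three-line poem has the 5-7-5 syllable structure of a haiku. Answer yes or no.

Line 1: jasmine (2), near (1), smooth (1), step (1) → 5 ✓
Line 2: mountainside (3), in (1), two (1), fall (1) → 6 (expected 7)
Line 3: before (2), four (1), plain (1), creek (1) → 5 ✓

No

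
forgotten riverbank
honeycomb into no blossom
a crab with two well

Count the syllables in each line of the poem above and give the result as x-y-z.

Line 1: forgotten(3) + riverbank(3) = 6
Line 2: honeycomb(3) + into(2) + no(1) + blossom(2) = 8
Line 3: a(1) + crab(1) + with(1) + two(1) + well(1) = 5

6-8-5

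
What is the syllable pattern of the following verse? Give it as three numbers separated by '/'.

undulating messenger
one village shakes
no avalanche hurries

Line 1: undulating (4), messenger (3) → 7
Line 2: one (1), village (2), shakes (1) → 4
Line 3: no (1), avalanche (3), hurries (2) → 6

7/4/6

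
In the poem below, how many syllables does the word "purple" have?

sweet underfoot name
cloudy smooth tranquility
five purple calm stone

2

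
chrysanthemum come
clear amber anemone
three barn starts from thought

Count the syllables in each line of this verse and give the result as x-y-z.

Line 1: "chrysanthemum come": 4+1 = 5
Line 2: "clear amber anemone": 1+2+4 = 7
Line 3: "three barn starts from thought": 1+1+1+1+1 = 5

5-7-5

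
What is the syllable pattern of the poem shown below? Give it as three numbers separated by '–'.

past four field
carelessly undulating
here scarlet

Line 1: past(1) + four(1) + field(1) = 3
Line 2: carelessly(3) + undulating(4) = 7
Line 3: here(1) + scarlet(2) = 3

3–7–3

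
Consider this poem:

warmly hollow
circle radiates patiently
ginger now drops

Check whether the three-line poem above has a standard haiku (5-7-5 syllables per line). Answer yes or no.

No

Line 1: warmly (2), hollow (2) → 4 (expected 5)
Line 2: circle (2), radiates (3), patiently (3) → 8 (expected 7)
Line 3: ginger (2), now (1), drops (1) → 4 (expected 5)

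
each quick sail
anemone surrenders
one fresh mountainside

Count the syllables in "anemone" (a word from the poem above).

4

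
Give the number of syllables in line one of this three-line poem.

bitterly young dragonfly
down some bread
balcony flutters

7

Line one: bitterly(3) + young(1) + dragonfly(3) = 7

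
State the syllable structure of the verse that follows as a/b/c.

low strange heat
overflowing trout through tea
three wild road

3/7/3

Line 1: low (1), strange (1), heat (1) → 3
Line 2: overflowing (4), trout (1), through (1), tea (1) → 7
Line 3: three (1), wild (1), road (1) → 3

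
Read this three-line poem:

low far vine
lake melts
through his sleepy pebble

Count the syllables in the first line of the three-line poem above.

3

The first line: "low far vine": 1+1+1 = 3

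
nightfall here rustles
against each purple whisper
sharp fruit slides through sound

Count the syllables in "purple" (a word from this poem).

2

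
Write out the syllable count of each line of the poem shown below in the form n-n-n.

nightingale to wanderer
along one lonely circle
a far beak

Line 1: nightingale (3), to (1), wanderer (3) → 7
Line 2: along (2), one (1), lonely (2), circle (2) → 7
Line 3: a (1), far (1), beak (1) → 3

7-7-3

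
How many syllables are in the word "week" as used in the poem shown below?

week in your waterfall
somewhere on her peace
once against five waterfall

"week" has 1 syllable.

1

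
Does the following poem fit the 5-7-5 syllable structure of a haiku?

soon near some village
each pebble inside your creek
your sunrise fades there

Yes

Line 1: soon (1), near (1), some (1), village (2) → 5 ✓
Line 2: each (1), pebble (2), inside (2), your (1), creek (1) → 7 ✓
Line 3: your (1), sunrise (2), fades (1), there (1) → 5 ✓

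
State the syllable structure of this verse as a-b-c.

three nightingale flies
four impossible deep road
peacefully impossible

Line 1: three (1), nightingale (3), flies (1) → 5
Line 2: four (1), impossible (4), deep (1), road (1) → 7
Line 3: peacefully (3), impossible (4) → 7

5-7-7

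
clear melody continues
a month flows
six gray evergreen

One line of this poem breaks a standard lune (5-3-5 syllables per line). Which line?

Line 1

Line 1: clear (1), melody (3), continues (3) → 7 (expected 5)
Line 2: a (1), month (1), flows (1) → 3 ✓
Line 3: six (1), gray (1), evergreen (3) → 5 ✓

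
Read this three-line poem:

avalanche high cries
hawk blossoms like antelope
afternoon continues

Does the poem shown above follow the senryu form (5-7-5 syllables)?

No

Line 1: "avalanche high cries": 3+1+1 = 5 ✓
Line 2: "hawk blossoms like antelope": 1+2+1+3 = 7 ✓
Line 3: "afternoon continues": 3+3 = 6 (expected 5)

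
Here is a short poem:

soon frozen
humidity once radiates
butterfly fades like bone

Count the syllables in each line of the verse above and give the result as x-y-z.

3-8-6

Line 1: "soon frozen": 1+2 = 3
Line 2: "humidity once radiates": 4+1+3 = 8
Line 3: "butterfly fades like bone": 3+1+1+1 = 6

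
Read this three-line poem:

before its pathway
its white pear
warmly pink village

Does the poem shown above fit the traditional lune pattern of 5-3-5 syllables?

Line 1: before (2), its (1), pathway (2) → 5 ✓
Line 2: its (1), white (1), pear (1) → 3 ✓
Line 3: warmly (2), pink (1), village (2) → 5 ✓

Yes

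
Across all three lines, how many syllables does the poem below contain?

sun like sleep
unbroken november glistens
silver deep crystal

Line 1: sun (1), like (1), sleep (1) → 3
Line 2: unbroken (3), november (3), glistens (2) → 8
Line 3: silver (2), deep (1), crystal (2) → 5
Total: 3 + 8 + 5 = 16

16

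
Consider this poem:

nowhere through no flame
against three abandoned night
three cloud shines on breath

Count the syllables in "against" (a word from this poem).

"against" has 2 syllables.

2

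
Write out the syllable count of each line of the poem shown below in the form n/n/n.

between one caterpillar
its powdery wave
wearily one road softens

Line 1: "between one caterpillar": 2+1+4 = 7
Line 2: "its powdery wave": 1+3+1 = 5
Line 3: "wearily one road softens": 3+1+1+2 = 7

7/5/7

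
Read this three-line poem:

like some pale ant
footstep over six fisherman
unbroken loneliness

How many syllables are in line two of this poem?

8

Line two: "footstep over six fisherman": 2+2+1+3 = 8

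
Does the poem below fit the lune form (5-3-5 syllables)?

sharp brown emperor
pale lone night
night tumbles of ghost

Yes

Line 1: "sharp brown emperor": 1+1+3 = 5 ✓
Line 2: "pale lone night": 1+1+1 = 3 ✓
Line 3: "night tumbles of ghost": 1+2+1+1 = 5 ✓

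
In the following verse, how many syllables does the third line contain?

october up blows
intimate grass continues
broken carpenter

5

The third line: "broken carpenter": 2+3 = 5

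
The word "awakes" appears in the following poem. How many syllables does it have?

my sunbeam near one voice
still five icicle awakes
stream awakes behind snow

2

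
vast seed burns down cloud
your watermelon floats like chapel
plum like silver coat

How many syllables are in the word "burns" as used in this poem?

1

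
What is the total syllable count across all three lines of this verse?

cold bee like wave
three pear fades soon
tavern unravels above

15

Line 1: cold (1), bee (1), like (1), wave (1) → 4
Line 2: three (1), pear (1), fades (1), soon (1) → 4
Line 3: tavern (2), unravels (3), above (2) → 7
Total: 4 + 4 + 7 = 15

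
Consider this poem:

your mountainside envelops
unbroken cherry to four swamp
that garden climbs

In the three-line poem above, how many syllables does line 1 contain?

7

Line 1: "your mountainside envelops": 1+3+3 = 7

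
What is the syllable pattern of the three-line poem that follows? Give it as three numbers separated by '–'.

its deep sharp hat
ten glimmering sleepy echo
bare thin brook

4–8–3

Line 1: its (1), deep (1), sharp (1), hat (1) → 4
Line 2: ten (1), glimmering (3), sleepy (2), echo (2) → 8
Line 3: bare (1), thin (1), brook (1) → 3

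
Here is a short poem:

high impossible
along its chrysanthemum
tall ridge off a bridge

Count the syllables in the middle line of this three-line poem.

The middle line: "along its chrysanthemum": 2+1+4 = 7

7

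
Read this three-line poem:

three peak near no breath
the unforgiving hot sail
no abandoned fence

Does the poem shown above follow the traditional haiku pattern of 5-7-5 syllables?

Yes

Line 1: three(1) + peak(1) + near(1) + no(1) + breath(1) = 5 ✓
Line 2: the(1) + unforgiving(4) + hot(1) + sail(1) = 7 ✓
Line 3: no(1) + abandoned(3) + fence(1) = 5 ✓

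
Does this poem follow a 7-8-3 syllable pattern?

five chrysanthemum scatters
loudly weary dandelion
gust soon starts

Line 1: five(1) + chrysanthemum(4) + scatters(2) = 7 ✓
Line 2: loudly(2) + weary(2) + dandelion(4) = 8 ✓
Line 3: gust(1) + soon(1) + starts(1) = 3 ✓

Yes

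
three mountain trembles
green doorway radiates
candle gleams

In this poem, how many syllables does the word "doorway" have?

2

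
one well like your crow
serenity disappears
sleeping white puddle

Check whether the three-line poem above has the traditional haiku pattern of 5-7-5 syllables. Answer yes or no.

Line 1: "one well like your crow": 1+1+1+1+1 = 5 ✓
Line 2: "serenity disappears": 4+3 = 7 ✓
Line 3: "sleeping white puddle": 2+1+2 = 5 ✓

Yes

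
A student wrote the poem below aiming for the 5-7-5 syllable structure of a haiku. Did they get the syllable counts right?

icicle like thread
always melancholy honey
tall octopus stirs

No

Line 1: "icicle like thread": 3+1+1 = 5 ✓
Line 2: "always melancholy honey": 2+4+2 = 8 (expected 7)
Line 3: "tall octopus stirs": 1+3+1 = 5 ✓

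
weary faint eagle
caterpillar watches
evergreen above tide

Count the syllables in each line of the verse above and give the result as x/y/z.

5/6/6

Line 1: weary(2) + faint(1) + eagle(2) = 5
Line 2: caterpillar(4) + watches(2) = 6
Line 3: evergreen(3) + above(2) + tide(1) = 6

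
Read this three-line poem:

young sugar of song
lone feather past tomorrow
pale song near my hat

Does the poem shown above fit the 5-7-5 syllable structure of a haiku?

Line 1: "young sugar of song": 1+2+1+1 = 5 ✓
Line 2: "lone feather past tomorrow": 1+2+1+3 = 7 ✓
Line 3: "pale song near my hat": 1+1+1+1+1 = 5 ✓

Yes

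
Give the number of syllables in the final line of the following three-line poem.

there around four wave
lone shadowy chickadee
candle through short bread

5

The final line: candle (2), through (1), short (1), bread (1) → 5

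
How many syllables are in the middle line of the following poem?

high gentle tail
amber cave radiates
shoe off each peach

The middle line: "amber cave radiates": 2+1+3 = 6

6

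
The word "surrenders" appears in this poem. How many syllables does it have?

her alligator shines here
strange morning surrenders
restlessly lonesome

"surrenders" has 3 syllables.

3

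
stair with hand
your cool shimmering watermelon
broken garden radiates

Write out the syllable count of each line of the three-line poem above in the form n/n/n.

Line 1: stair(1) + with(1) + hand(1) = 3
Line 2: your(1) + cool(1) + shimmering(3) + watermelon(4) = 9
Line 3: broken(2) + garden(2) + radiates(3) = 7

3/9/7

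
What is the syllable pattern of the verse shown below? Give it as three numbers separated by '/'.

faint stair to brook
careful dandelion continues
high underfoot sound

Line 1: faint(1) + stair(1) + to(1) + brook(1) = 4
Line 2: careful(2) + dandelion(4) + continues(3) = 9
Line 3: high(1) + underfoot(3) + sound(1) = 5

4/9/5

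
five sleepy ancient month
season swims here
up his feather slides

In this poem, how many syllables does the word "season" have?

"season" has 2 syllables.

2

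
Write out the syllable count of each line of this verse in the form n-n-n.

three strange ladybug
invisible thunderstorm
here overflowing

Line 1: three (1), strange (1), ladybug (3) → 5
Line 2: invisible (4), thunderstorm (3) → 7
Line 3: here (1), overflowing (4) → 5

5-7-5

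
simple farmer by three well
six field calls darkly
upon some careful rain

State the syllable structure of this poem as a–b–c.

Line 1: simple (2), farmer (2), by (1), three (1), well (1) → 7
Line 2: six (1), field (1), calls (1), darkly (2) → 5
Line 3: upon (2), some (1), careful (2), rain (1) → 6

7–5–6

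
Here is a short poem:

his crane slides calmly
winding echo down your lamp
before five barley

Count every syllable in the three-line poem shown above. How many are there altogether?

17

Line 1: his (1), crane (1), slides (1), calmly (2) → 5
Line 2: winding (2), echo (2), down (1), your (1), lamp (1) → 7
Line 3: before (2), five (1), barley (2) → 5
Total: 5 + 7 + 5 = 17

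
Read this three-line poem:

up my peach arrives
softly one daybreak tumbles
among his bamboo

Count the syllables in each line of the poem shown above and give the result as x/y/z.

5/7/5

Line 1: up (1), my (1), peach (1), arrives (2) → 5
Line 2: softly (2), one (1), daybreak (2), tumbles (2) → 7
Line 3: among (2), his (1), bamboo (2) → 5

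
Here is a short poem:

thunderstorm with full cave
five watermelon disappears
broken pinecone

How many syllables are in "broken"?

"broken" has 2 syllables.

2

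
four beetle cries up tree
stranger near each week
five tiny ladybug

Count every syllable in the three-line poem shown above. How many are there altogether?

Line 1: "four beetle cries up tree": 1+2+1+1+1 = 6
Line 2: "stranger near each week": 2+1+1+1 = 5
Line 3: "five tiny ladybug": 1+2+3 = 6
Total: 6 + 5 + 6 = 17

17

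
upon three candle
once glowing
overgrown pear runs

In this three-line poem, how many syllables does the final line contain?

5

The final line: overgrown (3), pear (1), runs (1) → 5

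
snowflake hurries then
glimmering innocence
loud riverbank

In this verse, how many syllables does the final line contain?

4

The final line: loud (1), riverbank (3) → 4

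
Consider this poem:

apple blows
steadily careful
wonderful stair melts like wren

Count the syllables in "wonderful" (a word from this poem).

3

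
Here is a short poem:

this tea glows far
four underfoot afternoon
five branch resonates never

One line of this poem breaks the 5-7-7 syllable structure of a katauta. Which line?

Line 1

Line 1: "this tea glows far": 1+1+1+1 = 4 (expected 5)
Line 2: "four underfoot afternoon": 1+3+3 = 7 ✓
Line 3: "five branch resonates never": 1+1+3+2 = 7 ✓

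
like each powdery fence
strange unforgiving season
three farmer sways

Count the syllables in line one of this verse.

6

Line one: like(1) + each(1) + powdery(3) + fence(1) = 6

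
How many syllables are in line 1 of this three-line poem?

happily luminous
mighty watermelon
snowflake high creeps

Line 1: "happily luminous": 3+3 = 6

6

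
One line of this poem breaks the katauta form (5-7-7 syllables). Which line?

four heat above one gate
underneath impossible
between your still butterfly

Line 1: four(1) + heat(1) + above(2) + one(1) + gate(1) = 6 (expected 5)
Line 2: underneath(3) + impossible(4) = 7 ✓
Line 3: between(2) + your(1) + still(1) + butterfly(3) = 7 ✓

The first line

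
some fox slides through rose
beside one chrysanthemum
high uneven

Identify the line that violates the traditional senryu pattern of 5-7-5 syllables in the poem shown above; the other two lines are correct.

Line 1: some(1) + fox(1) + slides(1) + through(1) + rose(1) = 5 ✓
Line 2: beside(2) + one(1) + chrysanthemum(4) = 7 ✓
Line 3: high(1) + uneven(3) = 4 (expected 5)

The third line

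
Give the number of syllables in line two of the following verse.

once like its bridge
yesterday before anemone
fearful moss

Line two: yesterday (3), before (2), anemone (4) → 9

9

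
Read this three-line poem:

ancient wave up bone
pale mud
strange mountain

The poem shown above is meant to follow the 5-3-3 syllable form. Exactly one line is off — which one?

Line 1: "ancient wave up bone": 2+1+1+1 = 5 ✓
Line 2: "pale mud": 1+1 = 2 (expected 3)
Line 3: "strange mountain": 1+2 = 3 ✓

The second line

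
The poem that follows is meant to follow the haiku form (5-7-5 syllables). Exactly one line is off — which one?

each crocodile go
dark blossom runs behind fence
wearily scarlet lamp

The third line

Line 1: each (1), crocodile (3), go (1) → 5 ✓
Line 2: dark (1), blossom (2), runs (1), behind (2), fence (1) → 7 ✓
Line 3: wearily (3), scarlet (2), lamp (1) → 6 (expected 5)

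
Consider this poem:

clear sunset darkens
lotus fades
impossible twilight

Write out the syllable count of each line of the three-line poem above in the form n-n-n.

Line 1: "clear sunset darkens": 1+2+2 = 5
Line 2: "lotus fades": 2+1 = 3
Line 3: "impossible twilight": 4+2 = 6

5-3-6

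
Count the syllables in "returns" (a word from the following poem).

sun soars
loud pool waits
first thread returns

2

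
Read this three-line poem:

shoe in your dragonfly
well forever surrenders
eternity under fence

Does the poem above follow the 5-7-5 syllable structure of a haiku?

Line 1: shoe(1) + in(1) + your(1) + dragonfly(3) = 6 (expected 5)
Line 2: well(1) + forever(3) + surrenders(3) = 7 ✓
Line 3: eternity(4) + under(2) + fence(1) = 7 (expected 5)

No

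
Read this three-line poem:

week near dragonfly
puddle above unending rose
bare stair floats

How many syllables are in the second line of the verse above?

The second line: "puddle above unending rose": 2+2+3+1 = 8

8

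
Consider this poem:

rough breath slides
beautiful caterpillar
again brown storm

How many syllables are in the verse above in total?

14

Line 1: "rough breath slides": 1+1+1 = 3
Line 2: "beautiful caterpillar": 3+4 = 7
Line 3: "again brown storm": 2+1+1 = 4
Total: 3 + 7 + 4 = 14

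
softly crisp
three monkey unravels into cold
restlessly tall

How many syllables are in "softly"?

2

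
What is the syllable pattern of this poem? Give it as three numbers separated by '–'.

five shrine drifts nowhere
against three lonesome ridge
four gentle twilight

5–6–5

Line 1: five (1), shrine (1), drifts (1), nowhere (2) → 5
Line 2: against (2), three (1), lonesome (2), ridge (1) → 6
Line 3: four (1), gentle (2), twilight (2) → 5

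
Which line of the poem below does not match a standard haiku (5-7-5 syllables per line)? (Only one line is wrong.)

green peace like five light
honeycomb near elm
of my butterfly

The second line

Line 1: "green peace like five light": 1+1+1+1+1 = 5 ✓
Line 2: "honeycomb near elm": 3+1+1 = 5 (expected 7)
Line 3: "of my butterfly": 1+1+3 = 5 ✓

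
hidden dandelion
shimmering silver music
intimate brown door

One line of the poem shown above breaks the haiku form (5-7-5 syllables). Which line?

Line 1: hidden(2) + dandelion(4) = 6 (expected 5)
Line 2: shimmering(3) + silver(2) + music(2) = 7 ✓
Line 3: intimate(3) + brown(1) + door(1) = 5 ✓

Line 1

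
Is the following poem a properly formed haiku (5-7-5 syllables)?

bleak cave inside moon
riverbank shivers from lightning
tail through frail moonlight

No

Line 1: bleak (1), cave (1), inside (2), moon (1) → 5 ✓
Line 2: riverbank (3), shivers (2), from (1), lightning (2) → 8 (expected 7)
Line 3: tail (1), through (1), frail (1), moonlight (2) → 5 ✓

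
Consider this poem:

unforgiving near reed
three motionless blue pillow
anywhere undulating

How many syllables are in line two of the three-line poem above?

7

Line two: three(1) + motionless(3) + blue(1) + pillow(2) = 7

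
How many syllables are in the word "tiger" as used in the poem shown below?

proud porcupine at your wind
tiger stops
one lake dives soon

2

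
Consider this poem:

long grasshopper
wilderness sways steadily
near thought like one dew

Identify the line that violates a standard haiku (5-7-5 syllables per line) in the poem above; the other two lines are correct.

Line 1

Line 1: long (1), grasshopper (3) → 4 (expected 5)
Line 2: wilderness (3), sways (1), steadily (3) → 7 ✓
Line 3: near (1), thought (1), like (1), one (1), dew (1) → 5 ✓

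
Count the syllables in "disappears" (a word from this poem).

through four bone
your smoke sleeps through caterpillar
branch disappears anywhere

"disappears" has 3 syllables.

3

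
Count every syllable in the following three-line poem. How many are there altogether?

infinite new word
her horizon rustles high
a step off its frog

Line 1: infinite(3) + new(1) + word(1) = 5
Line 2: her(1) + horizon(3) + rustles(2) + high(1) = 7
Line 3: a(1) + step(1) + off(1) + its(1) + frog(1) = 5
Total: 5 + 7 + 5 = 17

17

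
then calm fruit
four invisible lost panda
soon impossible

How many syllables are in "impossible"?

4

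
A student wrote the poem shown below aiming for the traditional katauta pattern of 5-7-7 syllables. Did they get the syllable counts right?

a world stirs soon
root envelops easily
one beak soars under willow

No

Line 1: a (1), world (1), stirs (1), soon (1) → 4 (expected 5)
Line 2: root (1), envelops (3), easily (3) → 7 ✓
Line 3: one (1), beak (1), soars (1), under (2), willow (2) → 7 ✓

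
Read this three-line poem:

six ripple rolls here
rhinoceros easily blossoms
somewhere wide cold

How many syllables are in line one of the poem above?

5

Line one: six(1) + ripple(2) + rolls(1) + here(1) = 5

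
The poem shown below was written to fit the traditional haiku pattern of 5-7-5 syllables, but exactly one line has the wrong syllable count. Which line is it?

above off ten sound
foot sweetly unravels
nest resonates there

Line 1: above (2), off (1), ten (1), sound (1) → 5 ✓
Line 2: foot (1), sweetly (2), unravels (3) → 6 (expected 7)
Line 3: nest (1), resonates (3), there (1) → 5 ✓

Line 2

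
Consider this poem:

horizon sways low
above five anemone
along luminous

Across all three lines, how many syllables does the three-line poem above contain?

17

Line 1: "horizon sways low": 3+1+1 = 5
Line 2: "above five anemone": 2+1+4 = 7
Line 3: "along luminous": 2+3 = 5
Total: 5 + 7 + 5 = 17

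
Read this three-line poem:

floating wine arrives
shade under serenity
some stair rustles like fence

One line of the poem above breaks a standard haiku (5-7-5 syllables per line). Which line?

The third line

Line 1: floating (2), wine (1), arrives (2) → 5 ✓
Line 2: shade (1), under (2), serenity (4) → 7 ✓
Line 3: some (1), stair (1), rustles (2), like (1), fence (1) → 6 (expected 5)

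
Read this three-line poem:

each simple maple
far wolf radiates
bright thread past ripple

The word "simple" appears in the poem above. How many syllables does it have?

2

"simple" has 2 syllables.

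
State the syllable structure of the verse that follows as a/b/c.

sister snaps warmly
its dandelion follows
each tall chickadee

Line 1: sister(2) + snaps(1) + warmly(2) = 5
Line 2: its(1) + dandelion(4) + follows(2) = 7
Line 3: each(1) + tall(1) + chickadee(3) = 5

5/7/5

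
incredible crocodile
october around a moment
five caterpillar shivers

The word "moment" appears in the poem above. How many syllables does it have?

2

"moment" has 2 syllables.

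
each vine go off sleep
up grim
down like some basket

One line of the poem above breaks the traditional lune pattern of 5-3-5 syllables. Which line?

The second line

Line 1: "each vine go off sleep": 1+1+1+1+1 = 5 ✓
Line 2: "up grim": 1+1 = 2 (expected 3)
Line 3: "down like some basket": 1+1+1+2 = 5 ✓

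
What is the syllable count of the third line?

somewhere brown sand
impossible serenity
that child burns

The third line: that (1), child (1), burns (1) → 3

3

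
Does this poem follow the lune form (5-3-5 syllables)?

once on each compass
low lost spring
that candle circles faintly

No

Line 1: "once on each compass": 1+1+1+2 = 5 ✓
Line 2: "low lost spring": 1+1+1 = 3 ✓
Line 3: "that candle circles faintly": 1+2+2+2 = 7 (expected 5)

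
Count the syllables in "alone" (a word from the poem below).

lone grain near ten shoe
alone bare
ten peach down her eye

"alone" has 2 syllables.

2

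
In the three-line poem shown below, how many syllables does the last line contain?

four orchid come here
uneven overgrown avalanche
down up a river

The last line: "down up a river": 1+1+1+2 = 5

5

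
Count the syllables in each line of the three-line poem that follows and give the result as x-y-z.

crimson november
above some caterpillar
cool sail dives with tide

5-7-5

Line 1: "crimson november": 2+3 = 5
Line 2: "above some caterpillar": 2+1+4 = 7
Line 3: "cool sail dives with tide": 1+1+1+1+1 = 5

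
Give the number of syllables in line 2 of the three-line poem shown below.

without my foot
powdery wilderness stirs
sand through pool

7

Line 2: powdery(3) + wilderness(3) + stirs(1) = 7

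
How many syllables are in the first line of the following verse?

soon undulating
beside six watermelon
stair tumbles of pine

5

The first line: soon(1) + undulating(4) = 5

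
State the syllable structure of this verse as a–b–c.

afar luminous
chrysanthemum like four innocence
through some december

5–9–5

Line 1: afar(2) + luminous(3) = 5
Line 2: chrysanthemum(4) + like(1) + four(1) + innocence(3) = 9
Line 3: through(1) + some(1) + december(3) = 5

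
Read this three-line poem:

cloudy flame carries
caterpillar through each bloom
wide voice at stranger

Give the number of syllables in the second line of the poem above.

The second line: caterpillar(4) + through(1) + each(1) + bloom(1) = 7

7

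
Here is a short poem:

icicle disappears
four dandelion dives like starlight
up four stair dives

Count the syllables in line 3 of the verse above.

4

Line 3: "up four stair dives": 1+1+1+1 = 4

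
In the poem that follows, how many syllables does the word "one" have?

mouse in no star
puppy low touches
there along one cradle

"one" has 1 syllable.

1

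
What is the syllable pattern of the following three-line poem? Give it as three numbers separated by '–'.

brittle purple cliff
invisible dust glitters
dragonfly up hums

5–7–5

Line 1: "brittle purple cliff": 2+2+1 = 5
Line 2: "invisible dust glitters": 4+1+2 = 7
Line 3: "dragonfly up hums": 3+1+1 = 5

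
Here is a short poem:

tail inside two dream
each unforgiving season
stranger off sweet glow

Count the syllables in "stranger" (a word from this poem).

2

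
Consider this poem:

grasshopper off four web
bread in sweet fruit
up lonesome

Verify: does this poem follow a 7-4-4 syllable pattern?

Line 1: grasshopper (3), off (1), four (1), web (1) → 6 (expected 7)
Line 2: bread (1), in (1), sweet (1), fruit (1) → 4 ✓
Line 3: up (1), lonesome (2) → 3 (expected 4)

No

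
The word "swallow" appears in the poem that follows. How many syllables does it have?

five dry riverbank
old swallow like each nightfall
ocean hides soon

2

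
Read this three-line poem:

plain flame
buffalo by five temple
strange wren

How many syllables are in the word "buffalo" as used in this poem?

3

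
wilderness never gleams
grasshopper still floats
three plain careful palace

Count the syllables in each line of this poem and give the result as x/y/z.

6/5/6

Line 1: wilderness (3), never (2), gleams (1) → 6
Line 2: grasshopper (3), still (1), floats (1) → 5
Line 3: three (1), plain (1), careful (2), palace (2) → 6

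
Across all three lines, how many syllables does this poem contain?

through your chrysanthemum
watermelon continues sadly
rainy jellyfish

Line 1: through (1), your (1), chrysanthemum (4) → 6
Line 2: watermelon (4), continues (3), sadly (2) → 9
Line 3: rainy (2), jellyfish (3) → 5
Total: 6 + 9 + 5 = 20

20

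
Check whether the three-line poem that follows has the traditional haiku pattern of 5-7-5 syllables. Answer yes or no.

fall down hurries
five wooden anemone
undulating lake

Line 1: fall (1), down (1), hurries (2) → 4 (expected 5)
Line 2: five (1), wooden (2), anemone (4) → 7 ✓
Line 3: undulating (4), lake (1) → 5 ✓

No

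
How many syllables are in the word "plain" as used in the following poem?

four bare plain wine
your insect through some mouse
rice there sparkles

"plain" has 1 syllable.

1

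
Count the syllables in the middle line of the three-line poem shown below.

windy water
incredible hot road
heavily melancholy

The middle line: incredible(4) + hot(1) + road(1) = 6

6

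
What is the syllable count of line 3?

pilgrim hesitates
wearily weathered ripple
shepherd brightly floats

Line 3: shepherd (2), brightly (2), floats (1) → 5

5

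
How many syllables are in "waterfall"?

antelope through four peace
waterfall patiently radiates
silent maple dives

3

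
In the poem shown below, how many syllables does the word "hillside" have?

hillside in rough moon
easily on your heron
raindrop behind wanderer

2

"hillside" has 2 syllables.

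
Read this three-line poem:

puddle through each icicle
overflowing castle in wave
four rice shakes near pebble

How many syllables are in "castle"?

"castle" has 2 syllables.

2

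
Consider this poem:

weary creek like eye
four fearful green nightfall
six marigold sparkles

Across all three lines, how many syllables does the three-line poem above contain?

17

Line 1: weary (2), creek (1), like (1), eye (1) → 5
Line 2: four (1), fearful (2), green (1), nightfall (2) → 6
Line 3: six (1), marigold (3), sparkles (2) → 6
Total: 5 + 6 + 6 = 17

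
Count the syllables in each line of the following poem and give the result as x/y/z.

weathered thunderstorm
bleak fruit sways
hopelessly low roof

5/3/5

Line 1: weathered (2), thunderstorm (3) → 5
Line 2: bleak (1), fruit (1), sways (1) → 3
Line 3: hopelessly (3), low (1), roof (1) → 5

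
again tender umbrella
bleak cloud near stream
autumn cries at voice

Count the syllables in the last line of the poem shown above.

The last line: autumn(2) + cries(1) + at(1) + voice(1) = 5

5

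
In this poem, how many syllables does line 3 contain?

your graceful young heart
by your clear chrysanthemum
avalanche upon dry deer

Line 3: "avalanche upon dry deer": 3+2+1+1 = 7

7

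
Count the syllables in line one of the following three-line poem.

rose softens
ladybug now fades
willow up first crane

3

Line one: "rose softens": 1+2 = 3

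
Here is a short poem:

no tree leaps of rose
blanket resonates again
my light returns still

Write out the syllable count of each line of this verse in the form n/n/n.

Line 1: no(1) + tree(1) + leaps(1) + of(1) + rose(1) = 5
Line 2: blanket(2) + resonates(3) + again(2) = 7
Line 3: my(1) + light(1) + returns(2) + still(1) = 5

5/7/5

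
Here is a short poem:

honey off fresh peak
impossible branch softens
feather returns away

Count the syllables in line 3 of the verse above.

Line 3: feather (2), returns (2), away (2) → 6

6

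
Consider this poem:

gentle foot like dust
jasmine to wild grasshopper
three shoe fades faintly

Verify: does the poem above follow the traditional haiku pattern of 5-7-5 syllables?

Line 1: gentle (2), foot (1), like (1), dust (1) → 5 ✓
Line 2: jasmine (2), to (1), wild (1), grasshopper (3) → 7 ✓
Line 3: three (1), shoe (1), fades (1), faintly (2) → 5 ✓

Yes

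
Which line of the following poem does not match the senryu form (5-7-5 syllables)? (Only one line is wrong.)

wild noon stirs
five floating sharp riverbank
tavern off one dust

The first line

Line 1: wild(1) + noon(1) + stirs(1) = 3 (expected 5)
Line 2: five(1) + floating(2) + sharp(1) + riverbank(3) = 7 ✓
Line 3: tavern(2) + off(1) + one(1) + dust(1) = 5 ✓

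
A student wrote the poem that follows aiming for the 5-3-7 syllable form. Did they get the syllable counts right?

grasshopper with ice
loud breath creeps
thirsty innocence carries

Yes

Line 1: "grasshopper with ice": 3+1+1 = 5 ✓
Line 2: "loud breath creeps": 1+1+1 = 3 ✓
Line 3: "thirsty innocence carries": 2+3+2 = 7 ✓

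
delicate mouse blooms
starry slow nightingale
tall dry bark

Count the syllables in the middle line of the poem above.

The middle line: starry(2) + slow(1) + nightingale(3) = 6

6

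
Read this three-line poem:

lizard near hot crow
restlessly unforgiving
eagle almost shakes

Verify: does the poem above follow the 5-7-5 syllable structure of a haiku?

Line 1: lizard(2) + near(1) + hot(1) + crow(1) = 5 ✓
Line 2: restlessly(3) + unforgiving(4) = 7 ✓
Line 3: eagle(2) + almost(2) + shakes(1) = 5 ✓

Yes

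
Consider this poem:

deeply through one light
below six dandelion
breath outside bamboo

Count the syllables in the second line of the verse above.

The second line: below (2), six (1), dandelion (4) → 7

7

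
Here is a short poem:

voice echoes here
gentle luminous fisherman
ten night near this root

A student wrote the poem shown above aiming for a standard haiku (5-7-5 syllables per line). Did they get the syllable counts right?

Line 1: voice (1), echoes (2), here (1) → 4 (expected 5)
Line 2: gentle (2), luminous (3), fisherman (3) → 8 (expected 7)
Line 3: ten (1), night (1), near (1), this (1), root (1) → 5 ✓

No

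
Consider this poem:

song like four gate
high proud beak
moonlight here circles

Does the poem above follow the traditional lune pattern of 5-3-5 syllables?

No

Line 1: song(1) + like(1) + four(1) + gate(1) = 4 (expected 5)
Line 2: high(1) + proud(1) + beak(1) = 3 ✓
Line 3: moonlight(2) + here(1) + circles(2) = 5 ✓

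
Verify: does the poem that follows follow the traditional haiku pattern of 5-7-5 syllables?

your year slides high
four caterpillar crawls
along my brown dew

No

Line 1: your (1), year (1), slides (1), high (1) → 4 (expected 5)
Line 2: four (1), caterpillar (4), crawls (1) → 6 (expected 7)
Line 3: along (2), my (1), brown (1), dew (1) → 5 ✓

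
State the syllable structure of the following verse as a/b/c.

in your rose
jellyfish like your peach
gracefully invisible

3/6/7

Line 1: in (1), your (1), rose (1) → 3
Line 2: jellyfish (3), like (1), your (1), peach (1) → 6
Line 3: gracefully (3), invisible (4) → 7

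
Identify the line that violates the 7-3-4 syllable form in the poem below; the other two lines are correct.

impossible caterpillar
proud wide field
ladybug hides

The first line

Line 1: impossible (4), caterpillar (4) → 8 (expected 7)
Line 2: proud (1), wide (1), field (1) → 3 ✓
Line 3: ladybug (3), hides (1) → 4 ✓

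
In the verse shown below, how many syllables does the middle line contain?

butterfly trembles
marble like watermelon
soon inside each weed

The middle line: "marble like watermelon": 2+1+4 = 7

7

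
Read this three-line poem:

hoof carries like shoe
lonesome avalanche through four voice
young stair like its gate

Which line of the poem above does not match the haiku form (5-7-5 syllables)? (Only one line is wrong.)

Line 1: "hoof carries like shoe": 1+2+1+1 = 5 ✓
Line 2: "lonesome avalanche through four voice": 2+3+1+1+1 = 8 (expected 7)
Line 3: "young stair like its gate": 1+1+1+1+1 = 5 ✓

Line 2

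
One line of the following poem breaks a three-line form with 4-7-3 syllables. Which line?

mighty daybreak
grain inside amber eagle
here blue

Line 1: "mighty daybreak": 2+2 = 4 ✓
Line 2: "grain inside amber eagle": 1+2+2+2 = 7 ✓
Line 3: "here blue": 1+1 = 2 (expected 3)

Line 3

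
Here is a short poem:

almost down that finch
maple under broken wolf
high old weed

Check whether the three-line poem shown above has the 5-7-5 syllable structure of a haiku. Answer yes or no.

Line 1: almost(2) + down(1) + that(1) + finch(1) = 5 ✓
Line 2: maple(2) + under(2) + broken(2) + wolf(1) = 7 ✓
Line 3: high(1) + old(1) + weed(1) = 3 (expected 5)

No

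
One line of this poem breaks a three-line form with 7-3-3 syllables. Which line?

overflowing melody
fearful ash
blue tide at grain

Line 3

Line 1: overflowing (4), melody (3) → 7 ✓
Line 2: fearful (2), ash (1) → 3 ✓
Line 3: blue (1), tide (1), at (1), grain (1) → 4 (expected 3)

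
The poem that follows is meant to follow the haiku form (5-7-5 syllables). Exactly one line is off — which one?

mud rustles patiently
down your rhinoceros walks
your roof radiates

The first line

Line 1: "mud rustles patiently": 1+2+3 = 6 (expected 5)
Line 2: "down your rhinoceros walks": 1+1+4+1 = 7 ✓
Line 3: "your roof radiates": 1+1+3 = 5 ✓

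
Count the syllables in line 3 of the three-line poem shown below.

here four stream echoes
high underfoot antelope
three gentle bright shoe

5

Line 3: three (1), gentle (2), bright (1), shoe (1) → 5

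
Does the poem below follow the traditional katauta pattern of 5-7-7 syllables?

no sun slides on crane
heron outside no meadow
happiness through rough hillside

Line 1: no (1), sun (1), slides (1), on (1), crane (1) → 5 ✓
Line 2: heron (2), outside (2), no (1), meadow (2) → 7 ✓
Line 3: happiness (3), through (1), rough (1), hillside (2) → 7 ✓

Yes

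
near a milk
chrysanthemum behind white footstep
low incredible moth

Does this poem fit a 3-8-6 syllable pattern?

No

Line 1: "near a milk": 1+1+1 = 3 ✓
Line 2: "chrysanthemum behind white footstep": 4+2+1+2 = 9 (expected 8)
Line 3: "low incredible moth": 1+4+1 = 6 ✓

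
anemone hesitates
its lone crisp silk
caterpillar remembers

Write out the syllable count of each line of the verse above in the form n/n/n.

7/4/7

Line 1: anemone(4) + hesitates(3) = 7
Line 2: its(1) + lone(1) + crisp(1) + silk(1) = 4
Line 3: caterpillar(4) + remembers(3) = 7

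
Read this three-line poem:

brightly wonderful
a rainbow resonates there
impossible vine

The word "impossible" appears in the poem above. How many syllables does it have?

"impossible" has 4 syllables.

4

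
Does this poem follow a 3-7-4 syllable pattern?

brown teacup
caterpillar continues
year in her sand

Line 1: "brown teacup": 1+2 = 3 ✓
Line 2: "caterpillar continues": 4+3 = 7 ✓
Line 3: "year in her sand": 1+1+1+1 = 4 ✓

Yes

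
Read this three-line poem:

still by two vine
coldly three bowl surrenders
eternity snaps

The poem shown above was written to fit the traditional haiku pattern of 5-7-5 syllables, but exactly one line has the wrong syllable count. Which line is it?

Line 1

Line 1: still(1) + by(1) + two(1) + vine(1) = 4 (expected 5)
Line 2: coldly(2) + three(1) + bowl(1) + surrenders(3) = 7 ✓
Line 3: eternity(4) + snaps(1) = 5 ✓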